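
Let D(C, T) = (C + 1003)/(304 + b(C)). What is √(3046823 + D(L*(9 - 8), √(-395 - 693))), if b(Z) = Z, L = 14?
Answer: √34234139162/106 ≈ 1745.5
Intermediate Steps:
D(C, T) = (1003 + C)/(304 + C) (D(C, T) = (C + 1003)/(304 + C) = (1003 + C)/(304 + C))
√(3046823 + D(L*(9 - 8), √(-395 - 693))) = √(3046823 + (1003 + 14*(9 - 8))/(304 + 14*(9 - 8))) = √(3046823 + (1003 + 14*1)/(304 + 14*1)) = √(3046823 + (1003 + 14)/(304 + 14)) = √(3046823 + 1017/318) = √(3046823 + (1/318)*1017) = √(3046823 + 339/106) = √(322963577/106) = √34234139162/106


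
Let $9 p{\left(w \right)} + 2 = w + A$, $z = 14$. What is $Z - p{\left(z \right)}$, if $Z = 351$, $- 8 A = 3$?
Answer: $\frac{8393}{24} \approx 349.71$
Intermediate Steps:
$A = - \frac{3}{8}$ ($A = \left(- \frac{1}{8}\right) 3 = - \frac{3}{8} \approx -0.375$)
$p{\left(w \right)} = - \frac{19}{72} + \frac{w}{9}$ ($p{\left(w \right)} = - \frac{2}{9} + \frac{w - \frac{3}{8}}{9} = - \frac{2}{9} + \frac{- \frac{3}{8} + w}{9} = - \frac{2}{9} + \left(- \frac{1}{24} + \frac{w}{9}\right) = - \frac{19}{72} + \frac{w}{9}$)
$Z - p{\left(z \right)} = 351 - \left(- \frac{19}{72} + \frac{1}{9} \cdot 14\right) = 351 - \left(- \frac{19}{72} + \frac{14}{9}\right) = 351 - \frac{31}{24} = \frac{8393}{24}$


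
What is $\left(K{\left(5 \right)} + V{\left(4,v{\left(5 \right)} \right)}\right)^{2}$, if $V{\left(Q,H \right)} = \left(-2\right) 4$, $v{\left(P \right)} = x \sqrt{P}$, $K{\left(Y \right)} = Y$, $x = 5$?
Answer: $9$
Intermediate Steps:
$v{\left(P \right)} = 5 \sqrt{P}$
$V{\left(Q,H \right)} = -8$
$\left(K{\left(5 \right)} + V{\left(4,v{\left(5 \right)} \right)}\right)^{2} = \left(5 - 8\right)^{2} = \left(-3\right)^{2} = 9$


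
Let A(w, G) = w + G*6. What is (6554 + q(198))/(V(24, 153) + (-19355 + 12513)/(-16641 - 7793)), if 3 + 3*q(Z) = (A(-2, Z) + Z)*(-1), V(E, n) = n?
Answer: 223265675/5617866 ≈ 39.742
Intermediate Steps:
A(w, G) = w + 6*G
q(Z) = -⅓ - 7*Z/3 (q(Z) = -1 + (((-2 + 6*Z) + Z)*(-1))/3 = -1 + ((-2 + 7*Z)*(-1))/3 = -1 + (2 - 7*Z)/3 = -1 + (⅔ - 7*Z/3) = -⅓ - 7*Z/3)
(6554 + q(198))/(V(24, 153) + (-19355 + 12513)/(-16641 - 7793)) = (6554 + (-⅓ - 7/3*198))/(153 + (-19355 + 12513)/(-16641 - 7793)) = (6554 + (-⅓ - 462))/(153 - 6842/(-24434)) = (6554 - 1387/3)/(153 - 6842*(-1/24434)) = 18275/(3*(153 + 3421/12217)) = 18275/(3*(1872622/12217)) = (18275/3)*(12217/1872622) = 223265675/5617866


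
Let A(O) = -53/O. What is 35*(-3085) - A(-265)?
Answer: -539876/5 ≈ -1.0798e+5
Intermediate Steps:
35*(-3085) - A(-265) = 35*(-3085) - (-53)/(-265) = -107975 - (-53)*(-1)/265 = -107975 - 1*1/5 = -107975 - 1/5 = -539876/5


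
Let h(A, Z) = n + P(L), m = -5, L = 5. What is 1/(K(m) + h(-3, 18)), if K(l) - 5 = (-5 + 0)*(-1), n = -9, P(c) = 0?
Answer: 1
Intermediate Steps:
K(l) = 10 (K(l) = 5 + (-5 + 0)*(-1) = 5 - 5*(-1) = 5 + 5 = 10)
h(A, Z) = -9 (h(A, Z) = -9 + 0 = -9)
1/(K(m) + h(-3, 18)) = 1/(10 - 9) = 1/1 = 1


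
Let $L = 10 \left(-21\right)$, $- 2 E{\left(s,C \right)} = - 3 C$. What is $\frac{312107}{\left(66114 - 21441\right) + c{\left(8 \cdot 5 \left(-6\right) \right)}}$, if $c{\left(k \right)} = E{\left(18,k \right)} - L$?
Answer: $\frac{312107}{44523} \approx 7.01$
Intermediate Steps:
$E{\left(s,C \right)} = \frac{3 C}{2}$ ($E{\left(s,C \right)} = - \frac{\left(-3\right) C}{2} = \frac{3 C}{2}$)
$L = -210$
$c{\left(k \right)} = 210 + \frac{3 k}{2}$ ($c{\left(k \right)} = \frac{3 k}{2} - -210 = \frac{3 k}{2} + 210 = 210 + \frac{3 k}{2}$)
$\frac{312107}{\left(66114 - 21441\right) + c{\left(8 \cdot 5 \left(-6\right) \right)}} = \frac{312107}{\left(66114 - 21441\right) + \left(210 + \frac{3 \cdot 8 \cdot 5 \left(-6\right)}{2}\right)} = \frac{312107}{44673 + \left(210 + \frac{3 \cdot 40 \left(-6\right)}{2}\right)} = \frac{312107}{44673 + \left(210 + \frac{3}{2} \left(-240\right)\right)} = \frac{312107}{44673 + \left(210 - 360\right)} = \frac{312107}{44673 - 150} = \frac{312107}{44523}$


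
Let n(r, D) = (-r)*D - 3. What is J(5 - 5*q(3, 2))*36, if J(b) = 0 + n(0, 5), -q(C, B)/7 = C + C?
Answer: -108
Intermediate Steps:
q(C, B) = -14*C (q(C, B) = -7*(C + C) = -14*C)
n(r, D) = -3 - D*r (n(r, D) = -D*r - 3 = -3 - D*r)
J(b) = -3 (J(b) = 0 + (-3 - 1*5*0) = 0 + (-3 + 0) = 0 - 3 = -3)
J(5 - 5*q(3, 2))*36 = -3*36 = -108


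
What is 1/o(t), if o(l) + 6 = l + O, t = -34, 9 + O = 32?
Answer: -1/17 ≈ -0.058824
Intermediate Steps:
O = 23 (O = -9 + 32 = 23)
o(l) = 17 + l (o(l) = -6 + (l + 23) = -6 + (23 + l) = 17 + l)
1/o(t) = 1/(17 - 34) = 1/(-17) = -1/17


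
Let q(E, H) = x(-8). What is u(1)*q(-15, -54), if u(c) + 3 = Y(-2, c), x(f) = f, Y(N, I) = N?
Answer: 40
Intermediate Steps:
q(E, H) = -8
u(c) = -5 (u(c) = -3 - 2 = -5)
u(1)*q(-15, -54) = -5*(-8) = 40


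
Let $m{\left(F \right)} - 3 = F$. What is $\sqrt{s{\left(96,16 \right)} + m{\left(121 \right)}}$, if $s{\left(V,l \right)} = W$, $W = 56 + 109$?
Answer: $17$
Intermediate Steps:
$W = 165$
$s{\left(V,l \right)} = 165$
$m{\left(F \right)} = 3 + F$
$\sqrt{s{\left(96,16 \right)} + m{\left(121 \right)}} = \sqrt{165 + \left(3 + 121\right)} = \sqrt{165 + 124} = \sqrt{289} = 17$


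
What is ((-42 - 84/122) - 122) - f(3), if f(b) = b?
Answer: -10229/61 ≈ -167.69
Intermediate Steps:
((-42 - 84/122) - 122) - f(3) = ((-42 - 84/122) - 122) - 1*3 = ((-42 - 84*1/122) - 122) - 3 = ((-42 - 42/61) - 122) - 3 = (-2604/61 - 122) - 3 = -10046/61 - 3 = -10229/61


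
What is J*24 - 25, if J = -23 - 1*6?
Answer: -721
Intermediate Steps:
J = -29 (J = -23 - 6 = -29)
J*24 - 25 = -29*24 - 25 = -696 - 25 = -721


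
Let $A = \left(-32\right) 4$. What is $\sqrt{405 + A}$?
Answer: $\sqrt{277} \approx 16.643$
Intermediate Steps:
$A = -128$
$\sqrt{405 + A} = \sqrt{405 - 128} = \sqrt{277}$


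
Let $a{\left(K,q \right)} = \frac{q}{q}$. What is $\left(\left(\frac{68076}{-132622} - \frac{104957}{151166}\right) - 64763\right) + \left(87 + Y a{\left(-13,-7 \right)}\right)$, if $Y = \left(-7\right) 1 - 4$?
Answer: $- \frac{648432563701997}{10023968626} \approx -64688.0$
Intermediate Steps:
$a{\left(K,q \right)} = 1$
$Y = -11$ ($Y = -7 - 4 = -11$)
$\left(\left(\frac{68076}{-132622} - \frac{104957}{151166}\right) - 64763\right) + \left(87 + Y a{\left(-13,-7 \right)}\right) = \left(\left(\frac{68076}{-132622} - \frac{104957}{151166}\right) - 64763\right) + \left(87 - 11\right) = \left(\left(68076 \left(- \frac{1}{132622}\right) - \frac{104957}{151166}\right) - 64763\right) + \left(87 - 11\right) = \left(\left(- \frac{34038}{66311} - \frac{104957}{151166}\right) - 64763\right) + 76 = \left(- \frac{12105191935}{10023968626} - 64763\right) + 76 = - \frac{649194385317573}{10023968626} + 76 = - \frac{648432563701997}{10023968626}$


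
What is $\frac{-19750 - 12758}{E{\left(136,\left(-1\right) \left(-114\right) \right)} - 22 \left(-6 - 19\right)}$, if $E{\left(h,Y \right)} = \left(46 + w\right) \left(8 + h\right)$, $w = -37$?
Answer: $- \frac{16254}{923} \approx -17.61$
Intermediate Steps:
$E{\left(h,Y \right)} = 72 + 9 h$ ($E{\left(h,Y \right)} = \left(46 - 37\right) \left(8 + h\right) = 9 \left(8 + h\right) = 72 + 9 h$)
$\frac{-19750 - 12758}{E{\left(136,\left(-1\right) \left(-114\right) \right)} - 22 \left(-6 - 19\right)} = \frac{-19750 - 12758}{\left(72 + 9 \cdot 136\right) - 22 \left(-6 - 19\right)} = - \frac{32508}{\left(72 + 1224\right) - -550} = - \frac{32508}{1296 + 550} = - \frac{32508}{1846} = \left(-32508\right) \frac{1}{1846} = - \frac{16254}{923}$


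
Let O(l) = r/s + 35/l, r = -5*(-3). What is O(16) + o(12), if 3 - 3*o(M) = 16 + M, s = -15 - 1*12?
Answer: -965/144 ≈ -6.7014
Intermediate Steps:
s = -27 (s = -15 - 12 = -27)
r = 15 (r = -1*(-15) = 15)
o(M) = -13/3 - M/3 (o(M) = 1 - (16 + M)/3 = 1 + (-16/3 - M/3) = -13/3 - M/3)
O(l) = -5/9 + 35/l (O(l) = 15/(-27) + 35/l = 15*(-1/27) + 35/l = -5/9 + 35/l)
O(16) + o(12) = (-5/9 + 35/16) + (-13/3 - ⅓*12) = (-5/9 + 35*(1/16)) + (-13/3 - 4) = (-5/9 + 35/16) - 25/3 = 235/144 - 25/3 = -965/144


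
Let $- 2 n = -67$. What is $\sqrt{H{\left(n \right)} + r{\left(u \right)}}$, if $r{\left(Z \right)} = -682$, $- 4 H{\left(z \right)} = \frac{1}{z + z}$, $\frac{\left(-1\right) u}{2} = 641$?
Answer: $\frac{i \sqrt{12246059}}{134} \approx 26.115 i$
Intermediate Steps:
$n = \frac{67}{2}$ ($n = \left(- \frac{1}{2}\right) \left(-67\right) = \frac{67}{2} \approx 33.5$)
$u = -1282$ ($u = \left(-2\right) 641 = -1282$)
$H{\left(z \right)} = - \frac{1}{8 z}$ ($H{\left(z \right)} = - \frac{1}{4 \left(z + z\right)} = - \frac{1}{4 \cdot 2 z} = - \frac{\frac{1}{2} \frac{1}{z}}{4} = - \frac{1}{8 z}$)
$\sqrt{H{\left(n \right)} + r{\left(u \right)}} = \sqrt{- \frac{1}{8 \cdot \frac{67}{2}} - 682} = \sqrt{\left(- \frac{1}{8}\right) \frac{2}{67} - 682} = \sqrt{- \frac{1}{268} - 682} = \sqrt{- \frac{182777}{268}} = \frac{i \sqrt{12246059}}{134}$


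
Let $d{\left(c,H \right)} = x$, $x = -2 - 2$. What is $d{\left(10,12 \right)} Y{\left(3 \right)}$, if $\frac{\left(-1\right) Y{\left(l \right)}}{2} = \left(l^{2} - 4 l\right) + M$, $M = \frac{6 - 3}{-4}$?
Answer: $-30$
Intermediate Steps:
$x = -4$ ($x = -2 - 2 = -4$)
$d{\left(c,H \right)} = -4$
$M = - \frac{3}{4}$ ($M = 3 \left(- \frac{1}{4}\right) = - \frac{3}{4} \approx -0.75$)
$Y{\left(l \right)} = \frac{3}{2} - 2 l^{2} + 8 l$ ($Y{\left(l \right)} = - 2 \left(\left(l^{2} - 4 l\right) - \frac{3}{4}\right) = - 2 \left(- \frac{3}{4} + l^{2} - 4 l\right) = \frac{3}{2} - 2 l^{2} + 8 l$)
$d{\left(10,12 \right)} Y{\left(3 \right)} = - 4 \left(\frac{3}{2} - 2 \cdot 3^{2} + 8 \cdot 3\right) = - 4 \left(\frac{3}{2} - 18 + 24\right) = \left(-4\right) \frac{15}{2} = -30$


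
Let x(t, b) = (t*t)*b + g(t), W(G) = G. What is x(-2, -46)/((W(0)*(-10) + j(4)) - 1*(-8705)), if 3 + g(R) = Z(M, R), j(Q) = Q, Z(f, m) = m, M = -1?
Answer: -63/2903 ≈ -0.021702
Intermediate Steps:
g(R) = -3 + R
x(t, b) = -3 + t + b*t**2 (x(t, b) = (t*t)*b + (-3 + t) = t**2*b + (-3 + t) = b*t**2 + (-3 + t) = -3 + t + b*t**2)
x(-2, -46)/((W(0)*(-10) + j(4)) - 1*(-8705)) = (-3 - 2 - 46*(-2)**2)/((0*(-10) + 4) - 1*(-8705)) = (-3 - 2 - 46*4)/((0 + 4) + 8705) = (-3 - 2 - 184)/(4 + 8705) = -189/8709 = -189*1/8709 = -63/2903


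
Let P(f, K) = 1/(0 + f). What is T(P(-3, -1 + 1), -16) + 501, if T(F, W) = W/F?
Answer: 549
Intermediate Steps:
P(f, K) = 1/f
T(P(-3, -1 + 1), -16) + 501 = -16/(1/(-3)) + 501 = -16/(-⅓) + 501 = -16*(-3) + 501 = 48 + 501 = 549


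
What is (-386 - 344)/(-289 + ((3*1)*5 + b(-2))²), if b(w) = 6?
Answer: -365/76 ≈ -4.8026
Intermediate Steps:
(-386 - 344)/(-289 + ((3*1)*5 + b(-2))²) = (-386 - 344)/(-289 + ((3*1)*5 + 6)²) = -730/(-289 + (3*5 + 6)²) = -730/(-289 + (15 + 6)²) = -730/(-289 + 21²) = -730/(-289 + 441) = -730/152 = -730*1/152 = -365/76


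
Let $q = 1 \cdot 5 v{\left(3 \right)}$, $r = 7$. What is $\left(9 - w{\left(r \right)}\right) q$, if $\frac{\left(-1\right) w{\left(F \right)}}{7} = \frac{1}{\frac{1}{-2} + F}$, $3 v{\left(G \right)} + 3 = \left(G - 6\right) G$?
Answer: $- \frac{2620}{13} \approx -201.54$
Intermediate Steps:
$v{\left(G \right)} = -1 + \frac{G \left(-6 + G\right)}{3}$ ($v{\left(G \right)} = -1 + \frac{\left(G - 6\right) G}{3} = -1 + \frac{\left(-6 + G\right) G}{3} = -1 + \frac{G \left(-6 + G\right)}{3}$)
$q = -20$ ($q = 1 \cdot 5 \left(-1 - 6 + \frac{3^{2}}{3}\right) = 5 \left(-1 - 6 + \frac{1}{3} \cdot 9\right) = 5 \left(-1 - 6 + 3\right) = 5 \left(-4\right) = -20$)
$w{\left(F \right)} = - \frac{7}{- \frac{1}{2} + F}$ ($w{\left(F \right)} = - \frac{7}{\frac{1}{-2} + F} = - \frac{7}{- \frac{1}{2} + F}$)
$\left(9 - w{\left(r \right)}\right) q = \left(9 - - \frac{14}{-1 + 2 \cdot 7}\right) \left(-20\right) = \left(9 - - \frac{14}{-1 + 14}\right) \left(-20\right) = \left(9 - - \frac{14}{13}\right) \left(-20\right) = \left(9 + \frac{14}{13}\right) \left(-20\right) = \frac{131}{13} \left(-20\right) = - \frac{2620}{13}$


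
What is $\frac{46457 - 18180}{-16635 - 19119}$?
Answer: $- \frac{28277}{35754} \approx -0.79088$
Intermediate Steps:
$\frac{46457 - 18180}{-16635 - 19119} = \frac{28277}{-35754} = 28277 \left(- \frac{1}{35754}\right) = - \frac{28277}{35754}$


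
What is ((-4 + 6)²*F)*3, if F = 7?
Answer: 84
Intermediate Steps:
((-4 + 6)²*F)*3 = ((-4 + 6)²*7)*3 = (2²*7)*3 = (4*7)*3 = 28*3 = 84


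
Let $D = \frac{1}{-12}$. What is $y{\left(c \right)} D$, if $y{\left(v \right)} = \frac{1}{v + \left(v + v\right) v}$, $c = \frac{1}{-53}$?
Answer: $\frac{2809}{612} \approx 4.5899$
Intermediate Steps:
$c = - \frac{1}{53} \approx -0.018868$
$D = - \frac{1}{12} \approx -0.083333$
$y{\left(v \right)} = \frac{1}{v + 2 v^{2}}$ ($y{\left(v \right)} = \frac{1}{v + 2 v v} = \frac{1}{v + 2 v^{2}}$)
$y{\left(c \right)} D = \frac{1}{\left(- \frac{1}{53}\right) \left(1 + 2 \left(- \frac{1}{53}\right)\right)} \left(- \frac{1}{12}\right) = - \frac{53}{1 - \frac{2}{53}} \left(- \frac{1}{12}\right) = - \frac{53}{\frac{51}{53}} \left(- \frac{1}{12}\right) = \left(-53\right) \frac{53}{51} \left(- \frac{1}{12}\right) = \left(- \frac{2809}{51}\right) \left(- \frac{1}{12}\right) = \frac{2809}{612}$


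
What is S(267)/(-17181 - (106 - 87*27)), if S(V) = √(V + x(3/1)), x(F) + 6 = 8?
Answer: -√269/14938 ≈ -0.0010980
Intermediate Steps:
x(F) = 2 (x(F) = -6 + 8 = 2)
S(V) = √(2 + V) (S(V) = √(V + 2) = √(2 + V))
S(267)/(-17181 - (106 - 87*27)) = √(2 + 267)/(-17181 - (106 - 87*27)) = √269/(-17181 - (106 - 2349)) = √269/(-17181 - 1*(-2243)) = √269/(-17181 + 2243) = √269/(-14938) = √269*(-1/14938) = -√269/14938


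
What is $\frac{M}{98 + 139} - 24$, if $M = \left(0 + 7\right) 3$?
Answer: $- \frac{1889}{79} \approx -23.911$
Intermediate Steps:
$M = 21$ ($M = 7 \cdot 3 = 21$)
$\frac{M}{98 + 139} - 24 = \frac{21}{98 + 139} - 24 = \frac{21}{237} - 24 = 21 \cdot \frac{1}{237} - 24 = \frac{7}{79} - 24 = - \frac{1889}{79}$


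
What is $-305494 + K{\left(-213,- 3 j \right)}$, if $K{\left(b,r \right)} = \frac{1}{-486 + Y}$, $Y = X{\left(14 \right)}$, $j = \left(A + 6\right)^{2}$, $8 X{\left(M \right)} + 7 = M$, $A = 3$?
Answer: $- \frac{1185622222}{3881} \approx -3.0549 \cdot 10^{5}$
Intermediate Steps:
$X{\left(M \right)} = - \frac{7}{8} + \frac{M}{8}$
$j = 81$ ($j = \left(3 + 6\right)^{2} = 9^{2} = 81$)
$Y = \frac{7}{8}$ ($Y = - \frac{7}{8} + \frac{1}{8} \cdot 14 = - \frac{7}{8} + \frac{7}{4} = \frac{7}{8} \approx 0.875$)
$K{\left(b,r \right)} = - \frac{8}{3881}$ ($K{\left(b,r \right)} = \frac{1}{-486 + \frac{7}{8}} = \frac{1}{- \frac{3881}{8}} = - \frac{8}{3881}$)
$-305494 + K{\left(-213,- 3 j \right)} = -305494 - \frac{8}{3881} = - \frac{1185622222}{3881}$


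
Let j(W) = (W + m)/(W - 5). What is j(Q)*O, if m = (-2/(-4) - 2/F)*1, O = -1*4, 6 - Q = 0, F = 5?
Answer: -122/5 ≈ -24.400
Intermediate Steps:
Q = 6 (Q = 6 - 1*0 = 6 + 0 = 6)
O = -4
m = 1/10 (m = (-2/(-4) - 2/5)*1 = (-2*(-1/4) - 2*1/5)*1 = (1/2 - 2/5)*1 = (1/10)*1 = 1/10 ≈ 0.10000)
j(W) = (1/10 + W)/(-5 + W) (j(W) = (W + 1/10)/(W - 5) = (1/10 + W)/(-5 + W))
j(Q)*O = ((1/10 + 6)/(-5 + 6))*(-4) = ((61/10)/1)*(-4) = (1*(61/10))*(-4) = (61/10)*(-4) = -122/5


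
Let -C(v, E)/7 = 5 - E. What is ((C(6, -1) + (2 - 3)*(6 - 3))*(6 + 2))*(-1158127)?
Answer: 416925720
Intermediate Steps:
C(v, E) = -35 + 7*E (C(v, E) = -7*(5 - E) = -35 + 7*E)
((C(6, -1) + (2 - 3)*(6 - 3))*(6 + 2))*(-1158127) = (((-35 + 7*(-1)) + (2 - 3)*(6 - 3))*(6 + 2))*(-1158127) = (((-35 - 7) - 1*3)*8)*(-1158127) = ((-42 - 3)*8)*(-1158127) = -45*8*(-1158127) = -360*(-1158127) = 416925720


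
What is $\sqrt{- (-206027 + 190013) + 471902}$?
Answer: $2 \sqrt{121979} \approx 698.51$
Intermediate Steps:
$\sqrt{- (-206027 + 190013) + 471902} = \sqrt{\left(-1\right) \left(-16014\right) + 471902} = \sqrt{16014 + 471902} = \sqrt{487916} = 2 \sqrt{121979}$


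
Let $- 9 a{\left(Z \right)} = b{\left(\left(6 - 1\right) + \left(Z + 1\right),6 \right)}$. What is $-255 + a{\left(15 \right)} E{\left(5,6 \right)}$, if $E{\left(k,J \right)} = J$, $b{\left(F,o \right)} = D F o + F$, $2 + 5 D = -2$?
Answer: $- \frac{1009}{5} \approx -201.8$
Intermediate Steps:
$D = - \frac{4}{5}$ ($D = - \frac{2}{5} + \frac{1}{5} \left(-2\right) = - \frac{2}{5} - \frac{2}{5} = - \frac{4}{5} \approx -0.8$)
$b{\left(F,o \right)} = F - \frac{4 F o}{5}$ ($b{\left(F,o \right)} = - \frac{4 F}{5} o + F = - \frac{4 F o}{5} + F = F - \frac{4 F o}{5}$)
$a{\left(Z \right)} = \frac{38}{15} + \frac{19 Z}{45}$ ($a{\left(Z \right)} = - \frac{\frac{1}{5} \left(\left(6 - 1\right) + \left(Z + 1\right)\right) \left(5 - 24\right)}{9} = - \frac{\frac{1}{5} \left(5 + \left(1 + Z\right)\right) \left(5 - 24\right)}{9} = - \frac{\frac{1}{5} \left(6 + Z\right) \left(-19\right)}{9} = - \frac{- \frac{114}{5} - \frac{19 Z}{5}}{9} = \frac{38}{15} + \frac{19 Z}{45}$)
$-255 + a{\left(15 \right)} E{\left(5,6 \right)} = -255 + \left(\frac{38}{15} + \frac{19}{45} \cdot 15\right) 6 = -255 + \left(\frac{38}{15} + \frac{19}{3}\right) 6 = -255 + \frac{133}{15} \cdot 6 = -255 + \frac{266}{5} = - \frac{1009}{5}$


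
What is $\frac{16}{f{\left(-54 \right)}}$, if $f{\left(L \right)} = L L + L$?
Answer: $\frac{8}{1431} \approx 0.0055905$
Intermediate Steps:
$f{\left(L \right)} = L + L^{2}$ ($f{\left(L \right)} = L^{2} + L = L + L^{2}$)
$\frac{16}{f{\left(-54 \right)}} = \frac{16}{\left(-54\right) \left(1 - 54\right)} = \frac{16}{\left(-54\right) \left(-53\right)} = \frac{16}{2862} = 16 \cdot \frac{1}{2862} = \frac{8}{1431}$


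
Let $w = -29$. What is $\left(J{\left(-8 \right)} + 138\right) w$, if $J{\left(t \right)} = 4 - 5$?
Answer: $-3973$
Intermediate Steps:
$J{\left(t \right)} = -1$
$\left(J{\left(-8 \right)} + 138\right) w = \left(-1 + 138\right) \left(-29\right) = 137 \left(-29\right) = -3973$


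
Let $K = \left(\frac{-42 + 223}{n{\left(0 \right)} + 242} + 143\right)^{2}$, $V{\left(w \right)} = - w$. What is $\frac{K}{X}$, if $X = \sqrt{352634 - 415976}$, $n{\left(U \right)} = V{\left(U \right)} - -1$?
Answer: $- \frac{610052450 i \sqrt{782}}{207793431} \approx - 82.099 i$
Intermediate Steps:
$n{\left(U \right)} = 1 - U$ ($n{\left(U \right)} = - U - -1 = - U + 1 = 1 - U$)
$X = 9 i \sqrt{782}$ ($X = \sqrt{-63342} = 9 i \sqrt{782} \approx 251.68 i$)
$K = \frac{1220104900}{59049}$ ($K = \left(\frac{-42 + 223}{\left(1 - 0\right) + 242} + 143\right)^{2} = \left(\frac{181}{\left(1 + 0\right) + 242} + 143\right)^{2} = \left(\frac{181}{1 + 242} + 143\right)^{2} = \left(\frac{181}{243} + 143\right)^{2} = \left(\frac{34930}{243}\right)^{2} = \frac{1220104900}{59049} \approx 20663.0$)
$\frac{K}{X} = \frac{1220104900}{59049 \cdot 9 i \sqrt{782}} = \frac{1220104900 \left(- \frac{i \sqrt{782}}{7038}\right)}{59049} = - \frac{610052450 i \sqrt{782}}{207793431}$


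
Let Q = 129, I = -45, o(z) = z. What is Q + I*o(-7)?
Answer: 444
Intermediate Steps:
Q + I*o(-7) = 129 - 45*(-7) = 129 + 315 = 444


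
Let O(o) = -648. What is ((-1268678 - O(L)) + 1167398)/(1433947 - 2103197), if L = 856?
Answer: 50316/334625 ≈ 0.15037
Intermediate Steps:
((-1268678 - O(L)) + 1167398)/(1433947 - 2103197) = ((-1268678 - 1*(-648)) + 1167398)/(1433947 - 2103197) = ((-1268678 + 648) + 1167398)/(-669250) = (-1268030 + 1167398)*(-1/669250) = -100632*(-1/669250) = 50316/334625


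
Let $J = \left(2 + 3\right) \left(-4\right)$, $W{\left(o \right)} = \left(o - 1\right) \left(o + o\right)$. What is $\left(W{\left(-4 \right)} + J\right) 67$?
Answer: $1340$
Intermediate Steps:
$W{\left(o \right)} = 2 o \left(-1 + o\right)$ ($W{\left(o \right)} = \left(-1 + o\right) 2 o = 2 o \left(-1 + o\right)$)
$J = -20$ ($J = 5 \left(-4\right) = -20$)
$\left(W{\left(-4 \right)} + J\right) 67 = \left(2 \left(-4\right) \left(-1 - 4\right) - 20\right) 67 = \left(2 \left(-4\right) \left(-5\right) - 20\right) 67 = \left(40 - 20\right) 67 = 20 \cdot 67 = 1340$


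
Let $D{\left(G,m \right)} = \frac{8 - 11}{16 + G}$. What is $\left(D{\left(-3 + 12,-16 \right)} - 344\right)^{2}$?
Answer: $\frac{74011609}{625} \approx 1.1842 \cdot 10^{5}$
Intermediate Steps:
$D{\left(G,m \right)} = - \frac{3}{16 + G}$
$\left(D{\left(-3 + 12,-16 \right)} - 344\right)^{2} = \left(- \frac{3}{16 + \left(-3 + 12\right)} - 344\right)^{2} = \left(- \frac{3}{16 + 9} - 344\right)^{2} = \left(- \frac{3}{25} - 344\right)^{2} = \left(- \frac{8603}{25}\right)^{2} = \frac{74011609}{625}$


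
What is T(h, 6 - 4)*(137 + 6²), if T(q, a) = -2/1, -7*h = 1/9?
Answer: -346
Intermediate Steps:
h = -1/63 (h = -⅐/9 = -⅐*⅑ = -1/63 ≈ -0.015873)
T(q, a) = -2 (T(q, a) = -2*1 = -2)
T(h, 6 - 4)*(137 + 6²) = -2*(137 + 6²) = -2*(137 + 36) = -2*173 = -346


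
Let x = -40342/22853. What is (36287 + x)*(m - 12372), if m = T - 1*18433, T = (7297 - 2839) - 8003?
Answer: -28483929210150/22853 ≈ -1.2464e+9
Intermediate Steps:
T = -3545 (T = 4458 - 8003 = -3545)
x = -40342/22853 (x = -40342*1/22853 = -40342/22853 ≈ -1.7653)
m = -21978 (m = -3545 - 1*18433 = -3545 - 18433 = -21978)
(36287 + x)*(m - 12372) = (36287 - 40342/22853)*(-21978 - 12372) = (829226469/22853)*(-34350) = -28483929210150/22853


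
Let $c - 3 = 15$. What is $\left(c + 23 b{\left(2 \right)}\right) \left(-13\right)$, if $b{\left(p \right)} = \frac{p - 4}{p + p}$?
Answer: $- \frac{169}{2} \approx -84.5$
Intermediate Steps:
$c = 18$ ($c = 3 + 15 = 18$)
$b{\left(p \right)} = \frac{-4 + p}{2 p}$
$\left(c + 23 b{\left(2 \right)}\right) \left(-13\right) = \left(18 + 23 \frac{-4 + 2}{2 \cdot 2}\right) \left(-13\right) = \left(18 + 23 \cdot \frac{1}{2} \cdot \frac{1}{2} \left(-2\right)\right) \left(-13\right) = \left(18 + 23 \left(- \frac{1}{2}\right)\right) \left(-13\right) = \left(18 - \frac{23}{2}\right) \left(-13\right) = \frac{13}{2} \left(-13\right) = - \frac{169}{2}$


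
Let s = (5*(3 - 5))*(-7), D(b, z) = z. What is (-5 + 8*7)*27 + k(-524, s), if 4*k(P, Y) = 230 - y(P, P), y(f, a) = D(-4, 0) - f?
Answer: 2607/2 ≈ 1303.5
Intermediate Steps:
s = 70 (s = (5*(-2))*(-7) = -10*(-7) = 70)
y(f, a) = -f (y(f, a) = 0 - f = -f)
k(P, Y) = 115/2 + P/4 (k(P, Y) = (230 - (-1)*P)/4 = (230 + P)/4 = 115/2 + P/4)
(-5 + 8*7)*27 + k(-524, s) = (-5 + 8*7)*27 + (115/2 + (1/4)*(-524)) = (-5 + 56)*27 + (115/2 - 131) = 51*27 - 147/2 = 1377 - 147/2 = 2607/2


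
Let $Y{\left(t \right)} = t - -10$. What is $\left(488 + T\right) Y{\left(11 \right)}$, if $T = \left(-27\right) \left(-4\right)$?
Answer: $12516$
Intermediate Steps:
$Y{\left(t \right)} = 10 + t$ ($Y{\left(t \right)} = t + 10 = 10 + t$)
$T = 108$
$\left(488 + T\right) Y{\left(11 \right)} = \left(488 + 108\right) \left(10 + 11\right) = 596 \cdot 21 = 12516$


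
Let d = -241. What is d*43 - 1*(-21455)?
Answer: 11092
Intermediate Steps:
d*43 - 1*(-21455) = -241*43 - 1*(-21455) = -10363 + 21455 = 11092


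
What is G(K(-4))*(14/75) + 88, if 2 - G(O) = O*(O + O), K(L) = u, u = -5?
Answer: 1976/25 ≈ 79.040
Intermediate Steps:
K(L) = -5
G(O) = 2 - 2*O**2 (G(O) = 2 - O*(O + O) = 2 - O*2*O = 2 - 2*O**2)
G(K(-4))*(14/75) + 88 = (2 - 2*(-5)**2)*(14/75) + 88 = (2 - 2*25)*(14*(1/75)) + 88 = (2 - 50)*(14/75) + 88 = -48*14/75 + 88 = -224/25 + 88 = 1976/25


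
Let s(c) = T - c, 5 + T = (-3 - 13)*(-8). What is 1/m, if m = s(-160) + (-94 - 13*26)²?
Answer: 1/186907 ≈ 5.3503e-6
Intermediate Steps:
T = 123 (T = -5 + (-3 - 13)*(-8) = -5 - 16*(-8) = -5 + 128 = 123)
s(c) = 123 - c
m = 186907 (m = (123 - 1*(-160)) + (-94 - 13*26)² = (123 + 160) + (-94 - 338)² = 283 + (-432)² = 283 + 186624 = 186907)
1/m = 1/186907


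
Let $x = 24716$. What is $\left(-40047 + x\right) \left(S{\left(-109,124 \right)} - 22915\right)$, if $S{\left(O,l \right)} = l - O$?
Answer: $347737742$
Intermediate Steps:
$\left(-40047 + x\right) \left(S{\left(-109,124 \right)} - 22915\right) = \left(-40047 + 24716\right) \left(\left(124 - -109\right) - 22915\right) = - 15331 \left(\left(124 + 109\right) - 22915\right) = - 15331 \left(233 - 22915\right) = \left(-15331\right) \left(-22682\right) = 347737742$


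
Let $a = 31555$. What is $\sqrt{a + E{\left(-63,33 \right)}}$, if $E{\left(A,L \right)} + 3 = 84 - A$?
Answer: $\sqrt{31699} \approx 178.04$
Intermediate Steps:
$E{\left(A,L \right)} = 81 - A$ ($E{\left(A,L \right)} = -3 - \left(-84 + A\right) = 81 - A$)
$\sqrt{a + E{\left(-63,33 \right)}} = \sqrt{31555 + \left(81 - -63\right)} = \sqrt{31555 + \left(81 + 63\right)} = \sqrt{31555 + 144} = \sqrt{31699}$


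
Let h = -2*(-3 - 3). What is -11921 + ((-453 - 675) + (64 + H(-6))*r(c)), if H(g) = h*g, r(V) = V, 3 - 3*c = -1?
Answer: -39179/3 ≈ -13060.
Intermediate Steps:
h = 12 (h = -2*(-6) = 12)
c = 4/3 (c = 1 - ⅓*(-1) = 1 + ⅓ = 4/3 ≈ 1.3333)
H(g) = 12*g
-11921 + ((-453 - 675) + (64 + H(-6))*r(c)) = -11921 + ((-453 - 675) + (64 + 12*(-6))*(4/3)) = -11921 + (-1128 + (64 - 72)*(4/3)) = -11921 + (-1128 - 8*4/3) = -11921 + (-1128 - 32/3) = -11921 - 3416/3 = -39179/3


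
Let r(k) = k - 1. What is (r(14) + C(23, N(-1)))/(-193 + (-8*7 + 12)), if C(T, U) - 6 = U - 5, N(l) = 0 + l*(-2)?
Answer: -16/237 ≈ -0.067511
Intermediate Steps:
N(l) = -2*l (N(l) = 0 - 2*l = -2*l)
C(T, U) = 1 + U (C(T, U) = 6 + (U - 5) = 6 + (-5 + U) = 1 + U)
r(k) = -1 + k
(r(14) + C(23, N(-1)))/(-193 + (-8*7 + 12)) = ((-1 + 14) + (1 - 2*(-1)))/(-193 + (-8*7 + 12)) = (13 + (1 + 2))/(-193 + (-56 + 12)) = (13 + 3)/(-193 - 44) = 16/(-237) = 16*(-1/237) = -16/237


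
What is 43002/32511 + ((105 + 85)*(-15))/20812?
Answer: 133716879/112769822 ≈ 1.1858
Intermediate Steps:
43002/32511 + ((105 + 85)*(-15))/20812 = 43002*(1/32511) + (190*(-15))*(1/20812) = 14334/10837 - 2850*1/20812 = 14334/10837 - 1425/10406 = 133716879/112769822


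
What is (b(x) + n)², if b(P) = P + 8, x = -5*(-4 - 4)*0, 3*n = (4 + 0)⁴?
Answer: 78400/9 ≈ 8711.1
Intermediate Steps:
n = 256/3 (n = (4 + 0)⁴/3 = (⅓)*4⁴ = (⅓)*256 = 256/3 ≈ 85.333)
x = 0 (x = -5*(-8)*0 = 40*0 = 0)
b(P) = 8 + P
(b(x) + n)² = ((8 + 0) + 256/3)² = (8 + 256/3)² = (280/3)² = 78400/9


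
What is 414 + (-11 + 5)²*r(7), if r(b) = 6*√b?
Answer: 414 + 216*√7 ≈ 985.48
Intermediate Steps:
414 + (-11 + 5)²*r(7) = 414 + (-11 + 5)²*(6*√7) = 414 + (-6)²*(6*√7) = 414 + 36*(6*√7) = 414 + 216*√7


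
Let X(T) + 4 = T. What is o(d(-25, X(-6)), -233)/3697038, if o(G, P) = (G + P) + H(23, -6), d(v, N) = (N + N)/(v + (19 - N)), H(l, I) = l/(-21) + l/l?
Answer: -2500/38818899 ≈ -6.4402e-5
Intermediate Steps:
X(T) = -4 + T
H(l, I) = 1 - l/21 (H(l, I) = l*(-1/21) + 1 = -l/21 + 1 = 1 - l/21)
d(v, N) = 2*N/(19 + v - N) (d(v, N) = (2*N)/(19 + v - N) = 2*N/(19 + v - N))
o(G, P) = -2/21 + G + P (o(G, P) = (G + P) + (1 - 1/21*23) = (G + P) + (1 - 23/21) = (G + P) - 2/21 = -2/21 + G + P)
o(d(-25, X(-6)), -233)/3697038 = (-2/21 + 2*(-4 - 6)/(19 - 25 - (-4 - 6)) - 233)/3697038 = (-2/21 + 2*(-10)/(19 - 25 - 1*(-10)) - 233)*(1/3697038) = (-2/21 + 2*(-10)/(19 - 25 + 10) - 233)*(1/3697038) = (-2/21 + 2*(-10)/4 - 233)*(1/3697038) = (-2/21 + 2*(-10)*(1/4) - 233)*(1/3697038) = (-2/21 - 5 - 233)*(1/3697038) = -5000/21*1/3697038 = -2500/38818899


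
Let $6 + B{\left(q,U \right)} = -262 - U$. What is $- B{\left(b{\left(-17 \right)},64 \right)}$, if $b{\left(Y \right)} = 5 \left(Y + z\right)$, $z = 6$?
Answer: $332$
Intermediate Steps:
$b{\left(Y \right)} = 30 + 5 Y$ ($b{\left(Y \right)} = 5 \left(Y + 6\right) = 5 \left(6 + Y\right) = 30 + 5 Y$)
$B{\left(q,U \right)} = -268 - U$ ($B{\left(q,U \right)} = -6 - \left(262 + U\right) = -268 - U$)
$- B{\left(b{\left(-17 \right)},64 \right)} = - (-268 - 64) = \left(-1\right) \left(-332\right) = 332$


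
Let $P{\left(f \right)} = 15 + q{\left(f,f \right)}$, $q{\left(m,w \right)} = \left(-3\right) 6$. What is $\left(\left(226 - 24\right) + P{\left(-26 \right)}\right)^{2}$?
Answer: $39601$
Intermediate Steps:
$q{\left(m,w \right)} = -18$
$P{\left(f \right)} = -3$ ($P{\left(f \right)} = 15 - 18 = -3$)
$\left(\left(226 - 24\right) + P{\left(-26 \right)}\right)^{2} = \left(\left(226 - 24\right) - 3\right)^{2} = \left(202 - 3\right)^{2} = 199^{2} = 39601$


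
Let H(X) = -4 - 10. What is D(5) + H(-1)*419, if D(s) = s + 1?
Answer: -5860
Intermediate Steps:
H(X) = -14
D(s) = 1 + s
D(5) + H(-1)*419 = (1 + 5) - 14*419 = 6 - 5866 = -5860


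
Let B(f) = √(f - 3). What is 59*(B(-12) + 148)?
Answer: 8732 + 59*I*√15 ≈ 8732.0 + 228.51*I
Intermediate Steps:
B(f) = √(-3 + f)
59*(B(-12) + 148) = 59*(√(-3 - 12) + 148) = 59*(√(-15) + 148) = 59*(I*√15 + 148) = 59*(148 + I*√15) = 8732 + 59*I*√15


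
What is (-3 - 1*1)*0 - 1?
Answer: -1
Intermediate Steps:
(-3 - 1*1)*0 - 1 = (-3 - 1)*0 - 1 = -4*0 - 1 = 0 - 1 = -1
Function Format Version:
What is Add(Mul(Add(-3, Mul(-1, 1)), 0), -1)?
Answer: -1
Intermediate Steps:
Add(Mul(Add(-3, Mul(-1, 1)), 0), -1) = Add(Mul(Add(-3, -1), 0), -1) = Add(Mul(-4, 0), -1) = Add(0, -1) = -1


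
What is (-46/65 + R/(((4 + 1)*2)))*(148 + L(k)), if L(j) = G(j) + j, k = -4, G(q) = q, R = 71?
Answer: 11634/13 ≈ 894.92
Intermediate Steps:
L(j) = 2*j (L(j) = j + j = 2*j)
(-46/65 + R/(((4 + 1)*2)))*(148 + L(k)) = (-46/65 + 71/(((4 + 1)*2)))*(148 + 2*(-4)) = (-46*1/65 + 71/((5*2)))*(148 - 8) = (-46/65 + 71/10)*140 = (831/130)*140 = 11634/13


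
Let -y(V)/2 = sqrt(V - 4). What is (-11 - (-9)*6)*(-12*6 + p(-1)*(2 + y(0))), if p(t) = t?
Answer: -3182 + 172*I ≈ -3182.0 + 172.0*I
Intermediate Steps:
y(V) = -2*sqrt(-4 + V) (y(V) = -2*sqrt(V - 4) = -2*sqrt(-4 + V))
(-11 - (-9)*6)*(-12*6 + p(-1)*(2 + y(0))) = (-11 - (-9)*6)*(-12*6 - (2 - 2*sqrt(-4 + 0))) = (-11 - 3*(-18))*(-72 - (2 - 4*I)) = (-11 + 54)*(-72 - (2 - 4*I)) = 43*(-72 - (2 - 4*I)) = 43*(-72 + (-2 + 4*I)) = 43*(-74 + 4*I) = -3182 + 172*I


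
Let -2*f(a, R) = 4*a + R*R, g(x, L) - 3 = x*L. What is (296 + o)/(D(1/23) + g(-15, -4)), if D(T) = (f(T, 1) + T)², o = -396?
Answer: -211600/133933 ≈ -1.5799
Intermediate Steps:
g(x, L) = 3 + L*x (g(x, L) = 3 + x*L = 3 + L*x)
f(a, R) = -2*a - R²/2 (f(a, R) = -(4*a + R*R)/2 = -(4*a + R²)/2 = -(R² + 4*a)/2 = -2*a - R²/2)
D(T) = (-½ - T)² (D(T) = ((-2*T - ½*1²) + T)² = ((-2*T - ½*1) + T)² = ((-2*T - ½) + T)² = ((-½ - 2*T) + T)² = (-½ - T)²)
(296 + o)/(D(1/23) + g(-15, -4)) = (296 - 396)/((¼ + 1/23 + (1/23)²) + (3 - 4*(-15))) = -100/((¼ + 1/23 + (1/23)²) + (3 + 60)) = -100/((¼ + 1/23 + 1/529) + 63) = -100/(625/2116 + 63) = -100/133933/2116 = -100*2116/133933 = -211600/133933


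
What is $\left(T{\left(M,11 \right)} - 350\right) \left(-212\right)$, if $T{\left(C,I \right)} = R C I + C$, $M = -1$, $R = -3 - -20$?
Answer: $114056$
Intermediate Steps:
$R = 17$ ($R = -3 + 20 = 17$)
$T{\left(C,I \right)} = C + 17 C I$ ($T{\left(C,I \right)} = 17 C I + C = C + 17 C I$)
$\left(T{\left(M,11 \right)} - 350\right) \left(-212\right) = \left(- (1 + 17 \cdot 11) - 350\right) \left(-212\right) = \left(- (1 + 187) - 350\right) \left(-212\right) = \left(\left(-1\right) 188 - 350\right) \left(-212\right) = \left(-188 - 350\right) \left(-212\right) = \left(-538\right) \left(-212\right) = 114056$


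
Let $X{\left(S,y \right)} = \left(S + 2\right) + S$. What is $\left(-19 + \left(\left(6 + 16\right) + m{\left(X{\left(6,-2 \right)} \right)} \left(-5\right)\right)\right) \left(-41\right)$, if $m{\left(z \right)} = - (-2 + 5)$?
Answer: $-738$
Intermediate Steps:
$X{\left(S,y \right)} = 2 + 2 S$ ($X{\left(S,y \right)} = \left(2 + S\right) + S = 2 + 2 S$)
$m{\left(z \right)} = -3$ ($m{\left(z \right)} = \left(-1\right) 3 = -3$)
$\left(-19 + \left(\left(6 + 16\right) + m{\left(X{\left(6,-2 \right)} \right)} \left(-5\right)\right)\right) \left(-41\right) = \left(-19 + \left(\left(6 + 16\right) - -15\right)\right) \left(-41\right) = \left(-19 + \left(22 + 15\right)\right) \left(-41\right) = \left(-19 + 37\right) \left(-41\right) = 18 \left(-41\right) = -738$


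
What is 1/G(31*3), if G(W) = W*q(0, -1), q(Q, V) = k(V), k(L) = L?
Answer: -1/93 ≈ -0.010753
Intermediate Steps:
q(Q, V) = V
G(W) = -W (G(W) = W*(-1) = -W)
1/G(31*3) = 1/(-31*3) = 1/(-1*93) = 1/(-93) = -1/93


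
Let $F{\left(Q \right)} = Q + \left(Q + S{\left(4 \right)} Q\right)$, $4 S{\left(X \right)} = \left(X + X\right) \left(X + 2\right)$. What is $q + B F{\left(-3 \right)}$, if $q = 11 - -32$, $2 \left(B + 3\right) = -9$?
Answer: $358$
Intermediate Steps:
$B = - \frac{15}{2}$ ($B = -3 + \frac{1}{2} \left(-9\right) = -3 - \frac{9}{2} = - \frac{15}{2} \approx -7.5$)
$S{\left(X \right)} = \frac{X \left(2 + X\right)}{2}$ ($S{\left(X \right)} = \frac{\left(X + X\right) \left(X + 2\right)}{4} = \frac{2 X \left(2 + X\right)}{4} = \frac{X \left(2 + X\right)}{2}$)
$F{\left(Q \right)} = 14 Q$ ($F{\left(Q \right)} = Q + \left(Q + \frac{1}{2} \cdot 4 \left(2 + 4\right) Q\right) = Q + \left(Q + \frac{1}{2} \cdot 4 \cdot 6 Q\right) = Q + \left(Q + 12 Q\right) = Q + 13 Q = 14 Q$)
$q = 43$ ($q = 11 + 32 = 43$)
$q + B F{\left(-3 \right)} = 43 - \frac{15 \cdot 14 \left(-3\right)}{2} = 43 - -315 = 43 + 315 = 358$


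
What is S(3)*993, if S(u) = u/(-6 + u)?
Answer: -993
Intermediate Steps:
S(3)*993 = (3/(-6 + 3))*993 = (3/(-3))*993 = (3*(-⅓))*993 = -1*993 = -993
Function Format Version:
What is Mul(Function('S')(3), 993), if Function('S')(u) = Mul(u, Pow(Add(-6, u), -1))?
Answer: -993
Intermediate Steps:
Mul(Function('S')(3), 993) = Mul(Mul(3, Pow(Add(-6, 3), -1)), 993) = Mul(Mul(3, Pow(-3, -1)), 993) = Mul(Mul(3, Rational(-1, 3)), 993) = Mul(-1, 993) = -993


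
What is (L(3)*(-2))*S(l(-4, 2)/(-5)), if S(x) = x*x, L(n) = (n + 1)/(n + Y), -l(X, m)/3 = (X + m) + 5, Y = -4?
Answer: 648/25 ≈ 25.920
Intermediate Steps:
l(X, m) = -15 - 3*X - 3*m (l(X, m) = -3*((X + m) + 5) = -3*(5 + X + m) = -15 - 3*X - 3*m)
L(n) = (1 + n)/(-4 + n) (L(n) = (n + 1)/(n - 4) = (1 + n)/(-4 + n))
S(x) = x²
(L(3)*(-2))*S(l(-4, 2)/(-5)) = (((1 + 3)/(-4 + 3))*(-2))*((-15 - 3*(-4) - 3*2)/(-5))² = ((4/(-1))*(-2))*((-15 + 12 - 6)*(-⅕))² = (-1*4*(-2))*(-9*(-⅕))² = (-4*(-2))*(9/5)² = 8*(81/25) = 648/25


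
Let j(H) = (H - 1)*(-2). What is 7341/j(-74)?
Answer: 2447/50 ≈ 48.940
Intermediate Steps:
j(H) = 2 - 2*H (j(H) = (-1 + H)*(-2) = 2 - 2*H)
7341/j(-74) = 7341/(2 - 2*(-74)) = 7341/(2 + 148) = 7341/150 = 7341*(1/150) = 2447/50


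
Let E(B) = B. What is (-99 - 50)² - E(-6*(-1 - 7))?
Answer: 22153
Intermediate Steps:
(-99 - 50)² - E(-6*(-1 - 7)) = (-99 - 50)² - (-6)*(-1 - 7) = (-149)² - (-6)*(-8) = 22201 - 1*48 = 22201 - 48 = 22153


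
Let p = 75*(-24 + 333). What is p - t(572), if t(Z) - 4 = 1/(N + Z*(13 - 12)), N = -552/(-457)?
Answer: 6069782019/261956 ≈ 23171.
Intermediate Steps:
N = 552/457 (N = -552*(-1/457) = 552/457 ≈ 1.2079)
t(Z) = 4 + 1/(552/457 + Z) (t(Z) = 4 + 1/(552/457 + Z*(13 - 12)) = 4 + 1/(552/457 + Z*1) = 4 + 1/(552/457 + Z))
p = 23175 (p = 75*309 = 23175)
p - t(572) = 23175 - (2665 + 1828*572)/(552 + 457*572) = 23175 - (2665 + 1045616)/(552 + 261404) = 23175 - 1048281/261956 = 6069782019/261956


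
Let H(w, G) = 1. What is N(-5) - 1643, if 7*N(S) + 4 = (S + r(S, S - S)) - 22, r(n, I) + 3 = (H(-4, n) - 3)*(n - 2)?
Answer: -11521/7 ≈ -1645.9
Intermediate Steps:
r(n, I) = 1 - 2*n (r(n, I) = -3 + (1 - 3)*(n - 2) = -3 - 2*(-2 + n) = -3 + (4 - 2*n) = 1 - 2*n)
N(S) = -25/7 - S/7 (N(S) = -4/7 + ((S + (1 - 2*S)) - 22)/7 = -4/7 + ((1 - S) - 22)/7 = -4/7 + (-21 - S)/7 = -4/7 + (-3 - S/7) = -25/7 - S/7)
N(-5) - 1643 = (-25/7 - 1/7*(-5)) - 1643 = (-25/7 + 5/7) - 1643 = -20/7 - 1643 = -11521/7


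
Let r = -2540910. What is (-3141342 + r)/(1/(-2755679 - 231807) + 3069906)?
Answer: -16975648298472/9171301196315 ≈ -1.8510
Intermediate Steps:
(-3141342 + r)/(1/(-2755679 - 231807) + 3069906) = (-3141342 - 2540910)/(1/(-2755679 - 231807) + 3069906) = -5682252/(1/(-2987486) + 3069906) = -5682252/(-1/2987486 + 3069906) = -5682252/9171301196315/2987486 = -5682252*2987486/9171301196315 = -16975648298472/9171301196315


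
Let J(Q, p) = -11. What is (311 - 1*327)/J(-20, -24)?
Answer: 16/11 ≈ 1.4545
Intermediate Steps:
(311 - 1*327)/J(-20, -24) = (311 - 1*327)/(-11) = (311 - 327)*(-1/11) = -16*(-1/11) = 16/11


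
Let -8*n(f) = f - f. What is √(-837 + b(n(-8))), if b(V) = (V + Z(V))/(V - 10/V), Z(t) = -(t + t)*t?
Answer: 3*I*√93 ≈ 28.931*I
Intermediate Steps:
Z(t) = -2*t² (Z(t) = -2*t*t = -2*t²)
n(f) = 0 (n(f) = -(f - f)/8 = -⅛*0 = 0)
b(V) = (V - 2*V²)/(V - 10/V)
√(-837 + b(n(-8))) = √(-837 + 0²*(1 - 2*0)/(-10 + 0²)) = √(-837 + 0*(1 + 0)/(-10 + 0)) = √(-837 + 0*1/(-10)) = √(-837 + 0*(-⅒)*1) = √(-837 + 0) = √(-837) = 3*I*√93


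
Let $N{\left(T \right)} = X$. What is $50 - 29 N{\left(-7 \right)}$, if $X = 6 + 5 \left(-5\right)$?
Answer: $601$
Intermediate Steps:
$X = -19$ ($X = 6 - 25 = -19$)
$N{\left(T \right)} = -19$
$50 - 29 N{\left(-7 \right)} = 50 - -551 = 50 + 551 = 601$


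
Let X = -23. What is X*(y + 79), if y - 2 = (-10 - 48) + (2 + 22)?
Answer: -1081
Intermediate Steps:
y = -32 (y = 2 + ((-10 - 48) + (2 + 22)) = 2 + (-58 + 24) = 2 - 34 = -32)
X*(y + 79) = -23*(-32 + 79) = -23*47 = -1081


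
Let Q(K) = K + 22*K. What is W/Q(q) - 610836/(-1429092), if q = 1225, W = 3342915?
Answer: 11415579494/95868255 ≈ 119.08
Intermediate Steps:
Q(K) = 23*K
W/Q(q) - 610836/(-1429092) = 3342915/((23*1225)) - 610836/(-1429092) = 3342915/28175 - 610836*(-1/1429092) = 3342915*(1/28175) + 50903/119091 = 668583/5635 + 50903/119091 = 11415579494/95868255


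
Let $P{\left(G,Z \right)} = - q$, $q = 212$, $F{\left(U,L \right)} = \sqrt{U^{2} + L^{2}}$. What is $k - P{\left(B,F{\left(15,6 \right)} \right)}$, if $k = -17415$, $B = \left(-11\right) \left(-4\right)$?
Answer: $-17203$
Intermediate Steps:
$F{\left(U,L \right)} = \sqrt{L^{2} + U^{2}}$
$B = 44$
$P{\left(G,Z \right)} = -212$ ($P{\left(G,Z \right)} = \left(-1\right) 212 = -212$)
$k - P{\left(B,F{\left(15,6 \right)} \right)} = -17415 - -212 = -17415 + 212 = -17203$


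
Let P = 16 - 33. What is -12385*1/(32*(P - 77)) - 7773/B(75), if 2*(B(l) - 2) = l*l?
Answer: 22952797/16932032 ≈ 1.3556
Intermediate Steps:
B(l) = 2 + l**2/2 (B(l) = 2 + (l*l)/2 = 2 + l**2/2)
P = -17
-12385*1/(32*(P - 77)) - 7773/B(75) = -12385*1/(32*(-17 - 77)) - 7773/(2 + (1/2)*75**2) = -12385/(32*(-94)) - 7773/(2 + (1/2)*5625) = -12385/(-3008) - 7773/(2 + 5625/2) = -12385*(-1/3008) - 7773/5629/2 = 12385/3008 - 7773*2/5629 = 12385/3008 - 15546/5629 = 22952797/16932032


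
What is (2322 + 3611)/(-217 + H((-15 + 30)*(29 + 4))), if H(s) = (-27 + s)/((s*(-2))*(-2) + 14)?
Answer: -5915201/216115 ≈ -27.371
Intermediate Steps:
H(s) = (-27 + s)/(14 + 4*s) (H(s) = (-27 + s)/(-2*s*(-2) + 14) = (-27 + s)/(4*s + 14) = (-27 + s)/(14 + 4*s))
(2322 + 3611)/(-217 + H((-15 + 30)*(29 + 4))) = (2322 + 3611)/(-217 + (-27 + (-15 + 30)*(29 + 4))/(2*(7 + 2*((-15 + 30)*(29 + 4))))) = 5933/(-217 + (-27 + 15*33)/(2*(7 + 2*(15*33)))) = 5933/(-217 + (-27 + 495)/(2*(7 + 2*495))) = 5933/(-217 + (1/2)*468/(7 + 990)) = 5933/(-217 + (1/2)*468/997) = 5933/(-217 + (1/2)*(1/997)*468) = 5933/(-217 + 234/997) = 5933/(-216115/997) = 5933*(-997/216115) = -5915201/216115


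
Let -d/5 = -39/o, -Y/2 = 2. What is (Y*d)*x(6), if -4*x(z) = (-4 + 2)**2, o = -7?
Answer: -780/7 ≈ -111.43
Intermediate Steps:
x(z) = -1 (x(z) = -(-4 + 2)**2/4 = -1/4*(-2)**2 = -1/4*4 = -1)
Y = -4 (Y = -2*2 = -4)
d = -195/7 (d = -(-195)/(-7) = -(-195)*(-1)/7 = -5*39/7 = -195/7 ≈ -27.857)
(Y*d)*x(6) = -4*(-195/7)*(-1) = (780/7)*(-1) = -780/7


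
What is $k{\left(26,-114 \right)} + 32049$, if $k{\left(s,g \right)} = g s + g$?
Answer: $28971$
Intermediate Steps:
$k{\left(s,g \right)} = g + g s$
$k{\left(26,-114 \right)} + 32049 = - 114 \left(1 + 26\right) + 32049 = \left(-114\right) 27 + 32049 = -3078 + 32049 = 28971$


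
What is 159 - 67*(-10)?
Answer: 829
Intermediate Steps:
159 - 67*(-10) = 159 + 670 = 829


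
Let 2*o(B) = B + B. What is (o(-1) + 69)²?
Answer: 4624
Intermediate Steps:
o(B) = B (o(B) = (B + B)/2 = (2*B)/2 = B)
(o(-1) + 69)² = (-1 + 69)² = 68² = 4624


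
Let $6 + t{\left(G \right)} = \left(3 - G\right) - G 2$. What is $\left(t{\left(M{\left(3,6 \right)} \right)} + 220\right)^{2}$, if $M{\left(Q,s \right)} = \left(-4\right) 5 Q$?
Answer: $157609$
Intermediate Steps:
$M{\left(Q,s \right)} = - 20 Q$
$t{\left(G \right)} = -3 - 3 G$ ($t{\left(G \right)} = -6 - \left(-3 + G + G 2\right) = -6 - \left(-3 + 3 G\right) = -3 - 3 G$)
$\left(t{\left(M{\left(3,6 \right)} \right)} + 220\right)^{2} = \left(\left(-3 - 3 \left(\left(-20\right) 3\right)\right) + 220\right)^{2} = \left(\left(-3 - -180\right) + 220\right)^{2} = \left(\left(-3 + 180\right) + 220\right)^{2} = \left(177 + 220\right)^{2} = 397^{2} = 157609$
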